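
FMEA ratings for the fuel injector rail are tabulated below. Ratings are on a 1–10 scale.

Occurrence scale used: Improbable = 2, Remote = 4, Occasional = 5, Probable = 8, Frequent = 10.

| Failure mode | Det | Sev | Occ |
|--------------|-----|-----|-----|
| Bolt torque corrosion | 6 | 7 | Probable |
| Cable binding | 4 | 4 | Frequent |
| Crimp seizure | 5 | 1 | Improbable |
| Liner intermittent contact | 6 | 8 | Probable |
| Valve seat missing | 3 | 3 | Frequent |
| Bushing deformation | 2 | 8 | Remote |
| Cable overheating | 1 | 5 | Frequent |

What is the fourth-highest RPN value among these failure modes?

RPN = Severity × Occurrence × Detection:
  Bolt torque corrosion: 7 × 8 × 6 = 336
  Cable binding: 4 × 10 × 4 = 160
  Crimp seizure: 1 × 2 × 5 = 10
  Liner intermittent contact: 8 × 8 × 6 = 384
  Valve seat missing: 3 × 10 × 3 = 90
  Bushing deformation: 8 × 4 × 2 = 64
  Cable overheating: 5 × 10 × 1 = 50
Sorted descending: 384, 336, 160, 90, 64, 50, 10.
The fourth-highest RPN is 90 (Valve seat missing).

90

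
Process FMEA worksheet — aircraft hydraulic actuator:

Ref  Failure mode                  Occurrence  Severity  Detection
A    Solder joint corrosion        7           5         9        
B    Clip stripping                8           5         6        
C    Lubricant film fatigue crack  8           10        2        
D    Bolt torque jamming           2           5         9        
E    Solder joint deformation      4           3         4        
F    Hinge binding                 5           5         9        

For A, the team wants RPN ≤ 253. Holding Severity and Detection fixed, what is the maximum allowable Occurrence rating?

5

A: S=5, O=7, D=9 → current RPN = 315.
Fixed product = 45. Need 45 × O ≤ 253, so O ≤ 253/45 = 5.62.
Maximum integer Occurrence rating = 5 (gives RPN 225; O=6 would give 270 > 253).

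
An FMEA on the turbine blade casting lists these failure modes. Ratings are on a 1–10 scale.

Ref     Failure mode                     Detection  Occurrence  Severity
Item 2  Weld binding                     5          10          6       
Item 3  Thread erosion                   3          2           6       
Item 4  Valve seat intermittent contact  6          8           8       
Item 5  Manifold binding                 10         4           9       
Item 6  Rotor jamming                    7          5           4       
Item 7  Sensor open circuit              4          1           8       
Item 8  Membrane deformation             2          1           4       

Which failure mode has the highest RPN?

Item 4

RPN = Severity × Occurrence × Detection:
  Item 2: 6 × 10 × 5 = 300
  Item 3: 6 × 2 × 3 = 36
  Item 4: 8 × 8 × 6 = 384
  Item 5: 9 × 4 × 10 = 360
  Item 6: 4 × 5 × 7 = 140
  Item 7: 8 × 1 × 4 = 32
  Item 8: 4 × 1 × 2 = 8
Highest RPN is 384 → Item 4.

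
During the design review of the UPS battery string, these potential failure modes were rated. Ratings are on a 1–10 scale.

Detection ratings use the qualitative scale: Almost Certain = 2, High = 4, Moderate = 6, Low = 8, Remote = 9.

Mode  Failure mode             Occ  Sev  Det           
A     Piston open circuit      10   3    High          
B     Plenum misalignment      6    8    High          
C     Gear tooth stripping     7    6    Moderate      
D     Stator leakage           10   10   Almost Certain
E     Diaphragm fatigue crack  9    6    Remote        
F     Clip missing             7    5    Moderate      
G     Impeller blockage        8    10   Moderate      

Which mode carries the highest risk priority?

E

RPN = Severity × Occurrence × Detection:
  A: 3 × 10 × 4 = 120
  B: 8 × 6 × 4 = 192
  C: 6 × 7 × 6 = 252
  D: 10 × 10 × 2 = 200
  E: 6 × 9 × 9 = 486
  F: 5 × 7 × 6 = 210
  G: 10 × 8 × 6 = 480
Highest RPN is 486 → E.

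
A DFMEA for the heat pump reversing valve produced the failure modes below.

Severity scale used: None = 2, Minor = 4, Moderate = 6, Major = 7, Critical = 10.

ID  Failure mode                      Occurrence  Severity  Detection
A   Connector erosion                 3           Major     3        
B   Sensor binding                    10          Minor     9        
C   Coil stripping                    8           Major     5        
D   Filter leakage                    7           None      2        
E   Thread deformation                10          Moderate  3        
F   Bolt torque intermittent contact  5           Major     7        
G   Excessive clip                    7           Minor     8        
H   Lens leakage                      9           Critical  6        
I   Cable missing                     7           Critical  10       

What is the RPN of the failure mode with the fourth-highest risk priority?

RPN = Severity × Occurrence × Detection:
  A: 7 × 3 × 3 = 63
  B: 4 × 10 × 9 = 360
  C: 7 × 8 × 5 = 280
  D: 2 × 7 × 2 = 28
  E: 6 × 10 × 3 = 180
  F: 7 × 5 × 7 = 245
  G: 4 × 7 × 8 = 224
  H: 10 × 9 × 6 = 540
  I: 10 × 7 × 10 = 700
Sorted descending: 700, 540, 360, 280, 245, 224, 180, 63, 28.
The fourth-highest RPN is 280 (C).

280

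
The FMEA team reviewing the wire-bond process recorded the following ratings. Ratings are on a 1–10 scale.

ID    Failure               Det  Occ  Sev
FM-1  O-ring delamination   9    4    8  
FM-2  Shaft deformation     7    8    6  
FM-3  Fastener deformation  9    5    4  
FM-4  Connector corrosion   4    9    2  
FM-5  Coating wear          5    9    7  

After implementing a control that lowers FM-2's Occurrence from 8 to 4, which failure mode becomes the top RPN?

FM-5

RPN = Severity × Occurrence × Detection:
  FM-1: 8 × 4 × 9 = 288
  FM-2: 6 × 8 × 7 = 336
  FM-3: 4 × 5 × 9 = 180
  FM-4: 2 × 9 × 4 = 72
  FM-5: 7 × 9 × 5 = 315
After action: FM-2 → 6 × 4 × 7 = 168.
Revised RPNs: FM-5=315, FM-1=288, FM-3=180, FM-2=168, FM-4=72.
Highest is now FM-5 (315).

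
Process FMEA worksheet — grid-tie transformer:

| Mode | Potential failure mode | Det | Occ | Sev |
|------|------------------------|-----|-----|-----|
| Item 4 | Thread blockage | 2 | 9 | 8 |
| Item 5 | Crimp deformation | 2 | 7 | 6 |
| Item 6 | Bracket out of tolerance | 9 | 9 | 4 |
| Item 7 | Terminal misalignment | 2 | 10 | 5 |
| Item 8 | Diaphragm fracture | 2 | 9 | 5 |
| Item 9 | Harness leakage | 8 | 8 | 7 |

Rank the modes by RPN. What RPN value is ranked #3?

144

RPN = Severity × Occurrence × Detection:
  Item 4: 8 × 9 × 2 = 144
  Item 5: 6 × 7 × 2 = 84
  Item 6: 4 × 9 × 9 = 324
  Item 7: 5 × 10 × 2 = 100
  Item 8: 5 × 9 × 2 = 90
  Item 9: 7 × 8 × 8 = 448
Sorted descending: 448, 324, 144, 100, 90, 84.
The third-highest RPN is 144 (Item 4).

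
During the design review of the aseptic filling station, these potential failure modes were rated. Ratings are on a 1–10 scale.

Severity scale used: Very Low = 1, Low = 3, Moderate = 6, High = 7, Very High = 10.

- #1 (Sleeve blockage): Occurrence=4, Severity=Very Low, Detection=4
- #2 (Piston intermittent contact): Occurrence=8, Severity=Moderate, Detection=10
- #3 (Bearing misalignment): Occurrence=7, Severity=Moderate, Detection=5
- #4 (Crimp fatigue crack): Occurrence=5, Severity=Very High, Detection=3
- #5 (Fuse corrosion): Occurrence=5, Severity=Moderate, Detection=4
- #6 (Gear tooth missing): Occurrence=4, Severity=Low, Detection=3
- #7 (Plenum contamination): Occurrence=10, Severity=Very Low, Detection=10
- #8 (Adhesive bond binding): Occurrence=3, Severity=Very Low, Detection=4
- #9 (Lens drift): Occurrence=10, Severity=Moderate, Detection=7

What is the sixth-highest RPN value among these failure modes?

100

RPN = Severity × Occurrence × Detection:
  #1: 1 × 4 × 4 = 16
  #2: 6 × 8 × 10 = 480
  #3: 6 × 7 × 5 = 210
  #4: 10 × 5 × 3 = 150
  #5: 6 × 5 × 4 = 120
  #6: 3 × 4 × 3 = 36
  #7: 1 × 10 × 10 = 100
  #8: 1 × 3 × 4 = 12
  #9: 6 × 10 × 7 = 420
Sorted descending: 480, 420, 210, 150, 120, 100, 36, 16, 12.
The sixth-highest RPN is 100 (#7).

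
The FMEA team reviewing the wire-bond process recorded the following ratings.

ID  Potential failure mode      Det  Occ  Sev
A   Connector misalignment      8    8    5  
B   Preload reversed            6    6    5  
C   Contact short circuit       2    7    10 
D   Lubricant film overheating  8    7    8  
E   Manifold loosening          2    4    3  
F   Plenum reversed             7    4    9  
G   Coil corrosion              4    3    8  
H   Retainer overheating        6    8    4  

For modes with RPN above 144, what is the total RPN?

RPN = Severity × Occurrence × Detection:
  A: 5 × 8 × 8 = 320
  B: 5 × 6 × 6 = 180
  C: 10 × 7 × 2 = 140
  D: 8 × 7 × 8 = 448
  E: 3 × 4 × 2 = 24
  F: 9 × 4 × 7 = 252
  G: 8 × 3 × 4 = 96
  H: 4 × 8 × 6 = 192
RPN > 144: A (320), B (180), D (448), F (252), H (192).
Sum: 320 + 180 + 448 + 252 + 192 = 1392.

1392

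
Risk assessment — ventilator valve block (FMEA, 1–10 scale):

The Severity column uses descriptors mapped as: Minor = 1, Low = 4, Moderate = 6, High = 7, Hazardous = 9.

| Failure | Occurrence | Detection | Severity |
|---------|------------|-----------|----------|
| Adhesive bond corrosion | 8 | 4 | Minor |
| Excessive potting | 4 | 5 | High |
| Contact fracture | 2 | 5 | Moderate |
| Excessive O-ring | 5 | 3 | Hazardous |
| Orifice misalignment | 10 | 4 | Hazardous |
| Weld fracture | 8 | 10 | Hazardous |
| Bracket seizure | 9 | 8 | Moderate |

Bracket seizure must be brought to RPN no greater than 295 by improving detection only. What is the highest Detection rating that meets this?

5

Bracket seizure: S=6, O=9, D=8 → current RPN = 432.
Fixed product = 54. Need 54 × D ≤ 295, so D ≤ 295/54 = 5.46.
Maximum integer Detection rating = 5 (gives RPN 270; D=6 would give 324 > 295).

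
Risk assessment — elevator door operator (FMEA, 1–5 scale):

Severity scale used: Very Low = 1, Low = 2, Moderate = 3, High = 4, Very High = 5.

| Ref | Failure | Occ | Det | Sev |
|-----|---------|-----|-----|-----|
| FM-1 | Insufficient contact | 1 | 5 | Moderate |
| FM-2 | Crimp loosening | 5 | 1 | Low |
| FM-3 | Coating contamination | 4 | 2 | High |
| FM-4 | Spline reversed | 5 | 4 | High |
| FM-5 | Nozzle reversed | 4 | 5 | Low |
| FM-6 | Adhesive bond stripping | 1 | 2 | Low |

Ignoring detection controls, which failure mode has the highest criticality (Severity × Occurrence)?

Criticality = Severity × Occurrence:
  FM-1: 3 × 1 = 3
  FM-2: 2 × 5 = 10
  FM-3: 4 × 4 = 16
  FM-4: 4 × 5 = 20
  FM-5: 2 × 4 = 8
  FM-6: 2 × 1 = 2
Highest criticality is 20 → FM-4.

FM-4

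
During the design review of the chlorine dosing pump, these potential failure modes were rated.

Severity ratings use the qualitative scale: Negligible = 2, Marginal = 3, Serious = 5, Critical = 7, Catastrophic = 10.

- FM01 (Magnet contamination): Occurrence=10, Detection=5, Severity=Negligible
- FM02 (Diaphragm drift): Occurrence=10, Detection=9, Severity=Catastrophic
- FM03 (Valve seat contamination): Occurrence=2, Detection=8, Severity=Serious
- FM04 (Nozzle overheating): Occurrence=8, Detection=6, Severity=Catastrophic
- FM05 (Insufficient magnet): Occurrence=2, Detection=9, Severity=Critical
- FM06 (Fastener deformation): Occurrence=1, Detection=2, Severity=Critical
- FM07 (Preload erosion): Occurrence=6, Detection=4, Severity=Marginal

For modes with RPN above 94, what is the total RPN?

1606

RPN = Severity × Occurrence × Detection:
  FM01: 2 × 10 × 5 = 100
  FM02: 10 × 10 × 9 = 900
  FM03: 5 × 2 × 8 = 80
  FM04: 10 × 8 × 6 = 480
  FM05: 7 × 2 × 9 = 126
  FM06: 7 × 1 × 2 = 14
  FM07: 3 × 6 × 4 = 72
RPN > 94: FM01 (100), FM02 (900), FM04 (480), FM05 (126).
Sum: 100 + 900 + 480 + 126 = 1606.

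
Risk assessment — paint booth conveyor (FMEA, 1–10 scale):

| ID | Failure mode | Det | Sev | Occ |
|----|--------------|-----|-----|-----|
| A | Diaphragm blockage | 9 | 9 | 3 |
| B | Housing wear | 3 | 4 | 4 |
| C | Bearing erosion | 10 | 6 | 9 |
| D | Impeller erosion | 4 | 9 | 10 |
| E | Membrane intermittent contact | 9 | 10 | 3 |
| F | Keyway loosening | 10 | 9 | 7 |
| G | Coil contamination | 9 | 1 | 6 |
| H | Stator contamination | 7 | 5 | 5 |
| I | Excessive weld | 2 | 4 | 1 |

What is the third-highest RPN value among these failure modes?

RPN = Severity × Occurrence × Detection:
  A: 9 × 3 × 9 = 243
  B: 4 × 4 × 3 = 48
  C: 6 × 9 × 10 = 540
  D: 9 × 10 × 4 = 360
  E: 10 × 3 × 9 = 270
  F: 9 × 7 × 10 = 630
  G: 1 × 6 × 9 = 54
  H: 5 × 5 × 7 = 175
  I: 4 × 1 × 2 = 8
Sorted descending: 630, 540, 360, 270, 243, 175, 54, 48, 8.
The third-highest RPN is 360 (D).

360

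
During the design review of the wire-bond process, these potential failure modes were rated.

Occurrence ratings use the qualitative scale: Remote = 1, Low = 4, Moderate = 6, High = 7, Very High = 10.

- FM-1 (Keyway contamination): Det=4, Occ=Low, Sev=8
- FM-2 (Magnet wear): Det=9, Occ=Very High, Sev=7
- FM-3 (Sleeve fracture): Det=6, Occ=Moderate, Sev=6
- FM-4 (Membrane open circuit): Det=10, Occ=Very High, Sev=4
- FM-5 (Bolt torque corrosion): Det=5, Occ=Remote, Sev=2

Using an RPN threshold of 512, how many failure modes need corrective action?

1

RPN = Severity × Occurrence × Detection:
  FM-1: 8 × 4 × 4 = 128
  FM-2: 7 × 10 × 9 = 630
  FM-3: 6 × 6 × 6 = 216
  FM-4: 4 × 10 × 10 = 400
  FM-5: 2 × 1 × 5 = 10
Modes with RPN ≥ 512: FM-2 (630) → 1.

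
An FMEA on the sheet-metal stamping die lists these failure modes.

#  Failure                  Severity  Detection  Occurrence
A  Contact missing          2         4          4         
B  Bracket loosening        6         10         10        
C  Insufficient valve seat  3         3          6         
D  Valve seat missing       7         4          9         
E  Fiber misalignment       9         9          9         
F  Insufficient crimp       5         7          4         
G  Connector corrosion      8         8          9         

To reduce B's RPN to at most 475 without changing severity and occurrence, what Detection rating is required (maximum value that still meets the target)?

7

B: S=6, O=10, D=10 → current RPN = 600.
Fixed product = 60. Need 60 × D ≤ 475, so D ≤ 475/60 = 7.92.
Maximum integer Detection rating = 7 (gives RPN 420; D=8 would give 480 > 475).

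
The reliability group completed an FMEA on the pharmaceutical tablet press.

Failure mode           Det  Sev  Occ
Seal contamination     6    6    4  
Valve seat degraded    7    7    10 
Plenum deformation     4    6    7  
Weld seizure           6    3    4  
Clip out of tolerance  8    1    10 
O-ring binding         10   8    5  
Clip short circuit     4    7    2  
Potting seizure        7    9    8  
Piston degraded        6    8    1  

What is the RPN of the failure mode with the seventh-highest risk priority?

RPN = Severity × Occurrence × Detection:
  Seal contamination: 6 × 4 × 6 = 144
  Valve seat degraded: 7 × 10 × 7 = 490
  Plenum deformation: 6 × 7 × 4 = 168
  Weld seizure: 3 × 4 × 6 = 72
  Clip out of tolerance: 1 × 10 × 8 = 80
  O-ring binding: 8 × 5 × 10 = 400
  Clip short circuit: 7 × 2 × 4 = 56
  Potting seizure: 9 × 8 × 7 = 504
  Piston degraded: 8 × 1 × 6 = 48
Sorted descending: 504, 490, 400, 168, 144, 80, 72, 56, 48.
The seventh-highest RPN is 72 (Weld seizure).

72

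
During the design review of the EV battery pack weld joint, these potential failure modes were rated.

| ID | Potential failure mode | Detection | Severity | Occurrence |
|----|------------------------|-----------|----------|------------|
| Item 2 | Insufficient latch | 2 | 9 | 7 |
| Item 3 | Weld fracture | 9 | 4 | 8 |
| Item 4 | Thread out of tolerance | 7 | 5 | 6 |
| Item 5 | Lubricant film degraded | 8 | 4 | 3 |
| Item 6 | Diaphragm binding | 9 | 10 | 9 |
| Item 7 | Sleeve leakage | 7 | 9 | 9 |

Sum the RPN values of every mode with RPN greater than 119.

RPN = Severity × Occurrence × Detection:
  Item 2: 9 × 7 × 2 = 126
  Item 3: 4 × 8 × 9 = 288
  Item 4: 5 × 6 × 7 = 210
  Item 5: 4 × 3 × 8 = 96
  Item 6: 10 × 9 × 9 = 810
  Item 7: 9 × 9 × 7 = 567
RPN > 119: Item 2 (126), Item 3 (288), Item 4 (210), Item 6 (810), Item 7 (567).
Sum: 126 + 288 + 210 + 810 + 567 = 2001.

2001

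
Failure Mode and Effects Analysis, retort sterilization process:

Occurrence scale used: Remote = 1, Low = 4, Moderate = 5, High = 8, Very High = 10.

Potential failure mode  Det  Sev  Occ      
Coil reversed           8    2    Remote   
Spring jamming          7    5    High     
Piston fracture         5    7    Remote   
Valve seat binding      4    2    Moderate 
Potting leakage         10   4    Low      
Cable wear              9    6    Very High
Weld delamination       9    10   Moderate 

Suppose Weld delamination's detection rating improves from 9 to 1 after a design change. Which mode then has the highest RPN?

Cable wear

RPN = Severity × Occurrence × Detection:
  Coil reversed: 2 × 1 × 8 = 16
  Spring jamming: 5 × 8 × 7 = 280
  Piston fracture: 7 × 1 × 5 = 35
  Valve seat binding: 2 × 5 × 4 = 40
  Potting leakage: 4 × 4 × 10 = 160
  Cable wear: 6 × 10 × 9 = 540
  Weld delamination: 10 × 5 × 9 = 450
After action: Weld delamination → 10 × 5 × 1 = 50.
Revised RPNs: Cable wear=540, Spring jamming=280, Potting leakage=160, Weld delamination=50, Valve seat binding=40, Piston fracture=35, Coil reversed=16.
Highest is now Cable wear (540).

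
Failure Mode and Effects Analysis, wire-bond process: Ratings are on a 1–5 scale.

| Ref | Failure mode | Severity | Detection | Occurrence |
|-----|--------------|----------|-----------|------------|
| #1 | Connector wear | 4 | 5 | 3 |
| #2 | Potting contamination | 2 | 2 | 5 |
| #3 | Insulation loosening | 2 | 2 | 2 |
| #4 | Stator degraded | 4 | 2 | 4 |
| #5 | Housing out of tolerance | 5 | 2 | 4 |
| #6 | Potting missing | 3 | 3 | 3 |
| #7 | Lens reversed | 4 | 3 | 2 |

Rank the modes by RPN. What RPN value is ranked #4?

RPN = Severity × Occurrence × Detection:
  #1: 4 × 3 × 5 = 60
  #2: 2 × 5 × 2 = 20
  #3: 2 × 2 × 2 = 8
  #4: 4 × 4 × 2 = 32
  #5: 5 × 4 × 2 = 40
  #6: 3 × 3 × 3 = 27
  #7: 4 × 2 × 3 = 24
Sorted descending: 60, 40, 32, 27, 24, 20, 8.
The fourth-highest RPN is 27 (#6).

27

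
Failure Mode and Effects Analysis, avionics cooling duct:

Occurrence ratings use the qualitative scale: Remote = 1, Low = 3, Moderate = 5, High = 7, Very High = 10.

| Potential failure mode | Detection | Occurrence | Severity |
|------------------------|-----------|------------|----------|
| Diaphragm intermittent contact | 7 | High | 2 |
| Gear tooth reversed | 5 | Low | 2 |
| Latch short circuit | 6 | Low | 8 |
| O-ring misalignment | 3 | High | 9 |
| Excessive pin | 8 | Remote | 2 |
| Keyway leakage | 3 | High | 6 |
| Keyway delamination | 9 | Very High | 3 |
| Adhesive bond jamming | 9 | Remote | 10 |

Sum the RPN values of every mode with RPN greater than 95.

827

RPN = Severity × Occurrence × Detection:
  Diaphragm intermittent contact: 2 × 7 × 7 = 98
  Gear tooth reversed: 2 × 3 × 5 = 30
  Latch short circuit: 8 × 3 × 6 = 144
  O-ring misalignment: 9 × 7 × 3 = 189
  Excessive pin: 2 × 1 × 8 = 16
  Keyway leakage: 6 × 7 × 3 = 126
  Keyway delamination: 3 × 10 × 9 = 270
  Adhesive bond jamming: 10 × 1 × 9 = 90
RPN > 95: Diaphragm intermittent contact (98), Latch short circuit (144), O-ring misalignment (189), Keyway leakage (126), Keyway delamination (270).
Sum: 98 + 144 + 189 + 126 + 270 = 827.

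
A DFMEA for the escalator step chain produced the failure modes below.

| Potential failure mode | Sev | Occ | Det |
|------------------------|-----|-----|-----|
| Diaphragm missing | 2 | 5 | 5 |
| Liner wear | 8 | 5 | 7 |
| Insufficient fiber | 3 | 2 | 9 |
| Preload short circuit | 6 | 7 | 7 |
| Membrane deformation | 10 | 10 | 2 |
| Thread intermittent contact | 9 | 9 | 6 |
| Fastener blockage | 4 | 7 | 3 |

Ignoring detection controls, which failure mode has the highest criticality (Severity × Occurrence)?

Criticality = Severity × Occurrence:
  Diaphragm missing: 2 × 5 = 10
  Liner wear: 8 × 5 = 40
  Insufficient fiber: 3 × 2 = 6
  Preload short circuit: 6 × 7 = 42
  Membrane deformation: 10 × 10 = 100
  Thread intermittent contact: 9 × 9 = 81
  Fastener blockage: 4 × 7 = 28
Highest criticality is 100 → Membrane deformation.

Membrane deformation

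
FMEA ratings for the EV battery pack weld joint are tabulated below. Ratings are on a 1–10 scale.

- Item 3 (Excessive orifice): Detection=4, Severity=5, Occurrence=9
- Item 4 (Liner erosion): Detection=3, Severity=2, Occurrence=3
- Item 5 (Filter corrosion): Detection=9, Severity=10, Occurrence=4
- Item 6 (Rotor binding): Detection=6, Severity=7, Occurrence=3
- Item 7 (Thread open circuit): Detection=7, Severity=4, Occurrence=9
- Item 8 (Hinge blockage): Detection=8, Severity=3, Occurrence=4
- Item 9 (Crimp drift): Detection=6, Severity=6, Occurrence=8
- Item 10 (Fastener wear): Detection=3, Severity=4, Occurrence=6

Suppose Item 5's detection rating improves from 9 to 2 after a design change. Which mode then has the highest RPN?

RPN = Severity × Occurrence × Detection:
  Item 3: 5 × 9 × 4 = 180
  Item 4: 2 × 3 × 3 = 18
  Item 5: 10 × 4 × 9 = 360
  Item 6: 7 × 3 × 6 = 126
  Item 7: 4 × 9 × 7 = 252
  Item 8: 3 × 4 × 8 = 96
  Item 9: 6 × 8 × 6 = 288
  Item 10: 4 × 6 × 3 = 72
After action: Item 5 → 10 × 4 × 2 = 80.
Revised RPNs: Item 9=288, Item 7=252, Item 3=180, Item 6=126, Item 8=96, Item 5=80, Item 10=72, Item 4=18.
Highest is now Item 9 (288).

Item 9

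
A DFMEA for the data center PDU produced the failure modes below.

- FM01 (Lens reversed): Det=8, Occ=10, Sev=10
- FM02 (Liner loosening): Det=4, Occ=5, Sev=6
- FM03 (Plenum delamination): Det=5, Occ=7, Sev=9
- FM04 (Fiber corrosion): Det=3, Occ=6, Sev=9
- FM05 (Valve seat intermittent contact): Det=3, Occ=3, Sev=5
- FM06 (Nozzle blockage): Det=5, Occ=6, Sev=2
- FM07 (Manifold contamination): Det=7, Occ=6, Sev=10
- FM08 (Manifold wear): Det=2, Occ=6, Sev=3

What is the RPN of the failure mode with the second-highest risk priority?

RPN = Severity × Occurrence × Detection:
  FM01: 10 × 10 × 8 = 800
  FM02: 6 × 5 × 4 = 120
  FM03: 9 × 7 × 5 = 315
  FM04: 9 × 6 × 3 = 162
  FM05: 5 × 3 × 3 = 45
  FM06: 2 × 6 × 5 = 60
  FM07: 10 × 6 × 7 = 420
  FM08: 3 × 6 × 2 = 36
Sorted descending: 800, 420, 315, 162, 120, 60, 45, 36.
The second-highest RPN is 420 (FM07).

420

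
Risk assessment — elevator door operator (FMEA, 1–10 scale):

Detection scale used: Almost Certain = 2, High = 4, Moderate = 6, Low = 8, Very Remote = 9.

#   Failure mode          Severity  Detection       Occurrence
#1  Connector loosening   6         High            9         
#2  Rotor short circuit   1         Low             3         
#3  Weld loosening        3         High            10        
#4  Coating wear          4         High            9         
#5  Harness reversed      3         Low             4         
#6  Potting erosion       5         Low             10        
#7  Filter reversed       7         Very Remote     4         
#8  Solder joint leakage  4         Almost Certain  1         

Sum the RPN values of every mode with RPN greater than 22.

1252

RPN = Severity × Occurrence × Detection:
  #1: 6 × 9 × 4 = 216
  #2: 1 × 3 × 8 = 24
  #3: 3 × 10 × 4 = 120
  #4: 4 × 9 × 4 = 144
  #5: 3 × 4 × 8 = 96
  #6: 5 × 10 × 8 = 400
  #7: 7 × 4 × 9 = 252
  #8: 4 × 1 × 2 = 8
RPN > 22: #1 (216), #2 (24), #3 (120), #4 (144), #5 (96), #6 (400), #7 (252).
Sum: 216 + 24 + 120 + 144 + 96 + 400 + 252 = 1252.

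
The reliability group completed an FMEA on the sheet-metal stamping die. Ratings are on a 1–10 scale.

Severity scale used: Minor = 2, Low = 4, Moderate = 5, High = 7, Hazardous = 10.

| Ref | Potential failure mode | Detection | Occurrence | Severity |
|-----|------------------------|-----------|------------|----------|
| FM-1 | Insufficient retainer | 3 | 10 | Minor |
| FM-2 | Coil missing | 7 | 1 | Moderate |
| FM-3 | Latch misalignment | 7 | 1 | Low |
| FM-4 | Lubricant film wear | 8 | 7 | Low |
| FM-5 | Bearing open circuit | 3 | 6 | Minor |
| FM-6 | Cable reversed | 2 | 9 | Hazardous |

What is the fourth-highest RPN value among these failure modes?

36

RPN = Severity × Occurrence × Detection:
  FM-1: 2 × 10 × 3 = 60
  FM-2: 5 × 1 × 7 = 35
  FM-3: 4 × 1 × 7 = 28
  FM-4: 4 × 7 × 8 = 224
  FM-5: 2 × 6 × 3 = 36
  FM-6: 10 × 9 × 2 = 180
Sorted descending: 224, 180, 60, 36, 35, 28.
The fourth-highest RPN is 36 (FM-5).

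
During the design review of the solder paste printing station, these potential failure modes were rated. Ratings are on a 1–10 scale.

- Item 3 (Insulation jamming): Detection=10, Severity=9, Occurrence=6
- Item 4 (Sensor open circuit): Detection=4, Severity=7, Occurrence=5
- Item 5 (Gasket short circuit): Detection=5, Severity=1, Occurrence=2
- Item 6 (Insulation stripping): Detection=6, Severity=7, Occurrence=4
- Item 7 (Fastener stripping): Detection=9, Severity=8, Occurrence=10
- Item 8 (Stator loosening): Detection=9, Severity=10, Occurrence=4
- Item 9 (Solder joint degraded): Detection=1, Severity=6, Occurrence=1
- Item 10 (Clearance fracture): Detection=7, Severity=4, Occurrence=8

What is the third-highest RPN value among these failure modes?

RPN = Severity × Occurrence × Detection:
  Item 3: 9 × 6 × 10 = 540
  Item 4: 7 × 5 × 4 = 140
  Item 5: 1 × 2 × 5 = 10
  Item 6: 7 × 4 × 6 = 168
  Item 7: 8 × 10 × 9 = 720
  Item 8: 10 × 4 × 9 = 360
  Item 9: 6 × 1 × 1 = 6
  Item 10: 4 × 8 × 7 = 224
Sorted descending: 720, 540, 360, 224, 168, 140, 10, 6.
The third-highest RPN is 360 (Item 8).

360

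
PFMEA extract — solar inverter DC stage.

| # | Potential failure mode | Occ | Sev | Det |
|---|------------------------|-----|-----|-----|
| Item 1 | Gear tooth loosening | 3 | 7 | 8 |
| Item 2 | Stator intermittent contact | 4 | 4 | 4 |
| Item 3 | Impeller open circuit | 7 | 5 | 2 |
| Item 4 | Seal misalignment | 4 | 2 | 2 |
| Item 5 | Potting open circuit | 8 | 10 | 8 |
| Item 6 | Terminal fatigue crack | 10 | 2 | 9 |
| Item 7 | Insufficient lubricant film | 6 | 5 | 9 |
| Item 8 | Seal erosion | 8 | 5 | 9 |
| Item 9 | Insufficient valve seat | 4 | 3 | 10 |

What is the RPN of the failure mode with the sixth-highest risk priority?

120

RPN = Severity × Occurrence × Detection:
  Item 1: 7 × 3 × 8 = 168
  Item 2: 4 × 4 × 4 = 64
  Item 3: 5 × 7 × 2 = 70
  Item 4: 2 × 4 × 2 = 16
  Item 5: 10 × 8 × 8 = 640
  Item 6: 2 × 10 × 9 = 180
  Item 7: 5 × 6 × 9 = 270
  Item 8: 5 × 8 × 9 = 360
  Item 9: 3 × 4 × 10 = 120
Sorted descending: 640, 360, 270, 180, 168, 120, 70, 64, 16.
The sixth-highest RPN is 120 (Item 9).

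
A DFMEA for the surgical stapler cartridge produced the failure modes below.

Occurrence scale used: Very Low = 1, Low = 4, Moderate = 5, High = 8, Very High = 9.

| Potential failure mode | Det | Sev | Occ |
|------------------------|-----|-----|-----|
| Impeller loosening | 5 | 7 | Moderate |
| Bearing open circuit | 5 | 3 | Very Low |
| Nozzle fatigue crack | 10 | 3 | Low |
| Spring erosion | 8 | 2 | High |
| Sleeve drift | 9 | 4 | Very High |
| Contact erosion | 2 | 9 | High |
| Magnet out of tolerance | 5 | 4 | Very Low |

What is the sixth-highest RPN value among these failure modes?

RPN = Severity × Occurrence × Detection:
  Impeller loosening: 7 × 5 × 5 = 175
  Bearing open circuit: 3 × 1 × 5 = 15
  Nozzle fatigue crack: 3 × 4 × 10 = 120
  Spring erosion: 2 × 8 × 8 = 128
  Sleeve drift: 4 × 9 × 9 = 324
  Contact erosion: 9 × 8 × 2 = 144
  Magnet out of tolerance: 4 × 1 × 5 = 20
Sorted descending: 324, 175, 144, 128, 120, 20, 15.
The sixth-highest RPN is 20 (Magnet out of tolerance).

20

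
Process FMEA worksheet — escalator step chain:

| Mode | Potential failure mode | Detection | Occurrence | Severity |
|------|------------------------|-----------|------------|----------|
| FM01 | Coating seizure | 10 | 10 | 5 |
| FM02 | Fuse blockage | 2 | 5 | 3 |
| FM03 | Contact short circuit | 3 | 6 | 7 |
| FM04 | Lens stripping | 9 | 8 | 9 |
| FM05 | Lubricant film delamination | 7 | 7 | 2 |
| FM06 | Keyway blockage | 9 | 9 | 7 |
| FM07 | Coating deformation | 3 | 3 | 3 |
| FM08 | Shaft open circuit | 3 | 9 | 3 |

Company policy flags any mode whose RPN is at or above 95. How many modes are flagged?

5

RPN = Severity × Occurrence × Detection:
  FM01: 5 × 10 × 10 = 500
  FM02: 3 × 5 × 2 = 30
  FM03: 7 × 6 × 3 = 126
  FM04: 9 × 8 × 9 = 648
  FM05: 2 × 7 × 7 = 98
  FM06: 7 × 9 × 9 = 567
  FM07: 3 × 3 × 3 = 27
  FM08: 3 × 9 × 3 = 81
Modes with RPN ≥ 95: FM01 (500), FM03 (126), FM04 (648), FM05 (98), FM06 (567) → 5.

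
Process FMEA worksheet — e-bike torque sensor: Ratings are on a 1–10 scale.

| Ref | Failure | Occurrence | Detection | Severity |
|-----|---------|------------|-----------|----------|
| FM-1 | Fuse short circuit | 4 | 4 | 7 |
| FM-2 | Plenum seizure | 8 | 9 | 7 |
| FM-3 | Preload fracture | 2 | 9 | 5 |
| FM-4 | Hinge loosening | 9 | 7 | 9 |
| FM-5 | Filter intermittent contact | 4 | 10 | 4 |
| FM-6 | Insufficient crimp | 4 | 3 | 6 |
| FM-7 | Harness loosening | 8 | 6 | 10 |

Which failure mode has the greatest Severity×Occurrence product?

FM-4

Criticality = Severity × Occurrence:
  FM-1: 7 × 4 = 28
  FM-2: 7 × 8 = 56
  FM-3: 5 × 2 = 10
  FM-4: 9 × 9 = 81
  FM-5: 4 × 4 = 16
  FM-6: 6 × 4 = 24
  FM-7: 10 × 8 = 80
Highest criticality is 81 → FM-4.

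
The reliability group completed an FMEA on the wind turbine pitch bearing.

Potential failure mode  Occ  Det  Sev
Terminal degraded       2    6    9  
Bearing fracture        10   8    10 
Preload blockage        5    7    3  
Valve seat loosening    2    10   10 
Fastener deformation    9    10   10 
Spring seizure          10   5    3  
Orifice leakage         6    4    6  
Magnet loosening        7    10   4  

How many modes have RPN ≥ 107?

RPN = Severity × Occurrence × Detection:
  Terminal degraded: 9 × 2 × 6 = 108
  Bearing fracture: 10 × 10 × 8 = 800
  Preload blockage: 3 × 5 × 7 = 105
  Valve seat loosening: 10 × 2 × 10 = 200
  Fastener deformation: 10 × 9 × 10 = 900
  Spring seizure: 3 × 10 × 5 = 150
  Orifice leakage: 6 × 6 × 4 = 144
  Magnet loosening: 4 × 7 × 10 = 280
Modes with RPN ≥ 107: Terminal degraded (108), Bearing fracture (800), Valve seat loosening (200), Fastener deformation (900), Spring seizure (150), Orifice leakage (144), Magnet loosening (280) → 7.

7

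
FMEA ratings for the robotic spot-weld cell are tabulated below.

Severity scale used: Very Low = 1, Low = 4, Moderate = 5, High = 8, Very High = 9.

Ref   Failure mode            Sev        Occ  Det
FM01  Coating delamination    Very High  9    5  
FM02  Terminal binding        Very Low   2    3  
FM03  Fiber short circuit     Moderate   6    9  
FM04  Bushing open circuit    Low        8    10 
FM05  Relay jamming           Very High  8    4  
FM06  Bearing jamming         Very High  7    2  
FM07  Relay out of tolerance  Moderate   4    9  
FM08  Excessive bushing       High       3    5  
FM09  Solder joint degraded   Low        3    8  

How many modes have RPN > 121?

6

RPN = Severity × Occurrence × Detection:
  FM01: 9 × 9 × 5 = 405
  FM02: 1 × 2 × 3 = 6
  FM03: 5 × 6 × 9 = 270
  FM04: 4 × 8 × 10 = 320
  FM05: 9 × 8 × 4 = 288
  FM06: 9 × 7 × 2 = 126
  FM07: 5 × 4 × 9 = 180
  FM08: 8 × 3 × 5 = 120
  FM09: 4 × 3 × 8 = 96
Modes with RPN > 121: FM01 (405), FM03 (270), FM04 (320), FM05 (288), FM06 (126), FM07 (180) → 6.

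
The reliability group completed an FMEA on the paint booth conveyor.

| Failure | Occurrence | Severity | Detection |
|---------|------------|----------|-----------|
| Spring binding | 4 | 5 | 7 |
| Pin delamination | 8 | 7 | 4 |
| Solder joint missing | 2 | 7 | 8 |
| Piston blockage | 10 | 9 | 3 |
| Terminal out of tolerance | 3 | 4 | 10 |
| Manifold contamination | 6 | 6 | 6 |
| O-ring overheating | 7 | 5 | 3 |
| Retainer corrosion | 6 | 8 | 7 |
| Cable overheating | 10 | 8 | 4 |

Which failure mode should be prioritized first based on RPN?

Retainer corrosion

RPN = Severity × Occurrence × Detection:
  Spring binding: 5 × 4 × 7 = 140
  Pin delamination: 7 × 8 × 4 = 224
  Solder joint missing: 7 × 2 × 8 = 112
  Piston blockage: 9 × 10 × 3 = 270
  Terminal out of tolerance: 4 × 3 × 10 = 120
  Manifold contamination: 6 × 6 × 6 = 216
  O-ring overheating: 5 × 7 × 3 = 105
  Retainer corrosion: 8 × 6 × 7 = 336
  Cable overheating: 8 × 10 × 4 = 320
Highest RPN is 336 → Retainer corrosion.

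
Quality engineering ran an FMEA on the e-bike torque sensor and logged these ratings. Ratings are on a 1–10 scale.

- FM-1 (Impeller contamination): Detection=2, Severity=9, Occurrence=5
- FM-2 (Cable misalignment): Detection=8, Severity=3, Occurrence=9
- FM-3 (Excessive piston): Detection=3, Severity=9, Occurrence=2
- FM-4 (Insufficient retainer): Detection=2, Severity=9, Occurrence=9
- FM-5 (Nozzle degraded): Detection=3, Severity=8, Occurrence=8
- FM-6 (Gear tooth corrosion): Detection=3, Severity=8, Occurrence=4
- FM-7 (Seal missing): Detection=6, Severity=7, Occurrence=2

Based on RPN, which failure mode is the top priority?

FM-2

RPN = Severity × Occurrence × Detection:
  FM-1: 9 × 5 × 2 = 90
  FM-2: 3 × 9 × 8 = 216
  FM-3: 9 × 2 × 3 = 54
  FM-4: 9 × 9 × 2 = 162
  FM-5: 8 × 8 × 3 = 192
  FM-6: 8 × 4 × 3 = 96
  FM-7: 7 × 2 × 6 = 84
Highest RPN is 216 → FM-2.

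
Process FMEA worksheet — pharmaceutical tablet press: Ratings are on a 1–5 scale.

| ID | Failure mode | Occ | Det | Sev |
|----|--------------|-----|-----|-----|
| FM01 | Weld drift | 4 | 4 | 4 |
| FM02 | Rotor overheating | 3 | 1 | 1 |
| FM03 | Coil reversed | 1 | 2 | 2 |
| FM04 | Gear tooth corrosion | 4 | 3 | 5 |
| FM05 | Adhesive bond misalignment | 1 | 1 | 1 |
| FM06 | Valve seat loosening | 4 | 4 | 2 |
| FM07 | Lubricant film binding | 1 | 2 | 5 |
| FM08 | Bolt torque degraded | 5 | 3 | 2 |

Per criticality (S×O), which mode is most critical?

FM04

Criticality = Severity × Occurrence:
  FM01: 4 × 4 = 16
  FM02: 1 × 3 = 3
  FM03: 2 × 1 = 2
  FM04: 5 × 4 = 20
  FM05: 1 × 1 = 1
  FM06: 2 × 4 = 8
  FM07: 5 × 1 = 5
  FM08: 2 × 5 = 10
Highest criticality is 20 → FM04.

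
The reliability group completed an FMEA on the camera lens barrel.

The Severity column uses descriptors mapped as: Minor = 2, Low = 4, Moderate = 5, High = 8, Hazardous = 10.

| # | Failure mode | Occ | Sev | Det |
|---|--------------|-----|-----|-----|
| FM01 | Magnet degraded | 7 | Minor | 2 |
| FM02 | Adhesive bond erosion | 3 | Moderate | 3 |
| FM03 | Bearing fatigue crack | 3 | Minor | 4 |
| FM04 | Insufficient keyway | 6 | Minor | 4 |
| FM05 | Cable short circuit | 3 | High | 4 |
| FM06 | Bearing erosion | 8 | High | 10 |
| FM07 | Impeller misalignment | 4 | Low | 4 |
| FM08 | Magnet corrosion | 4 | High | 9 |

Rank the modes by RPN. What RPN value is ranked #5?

RPN = Severity × Occurrence × Detection:
  FM01: 2 × 7 × 2 = 28
  FM02: 5 × 3 × 3 = 45
  FM03: 2 × 3 × 4 = 24
  FM04: 2 × 6 × 4 = 48
  FM05: 8 × 3 × 4 = 96
  FM06: 8 × 8 × 10 = 640
  FM07: 4 × 4 × 4 = 64
  FM08: 8 × 4 × 9 = 288
Sorted descending: 640, 288, 96, 64, 48, 45, 28, 24.
The fifth-highest RPN is 48 (FM04).

48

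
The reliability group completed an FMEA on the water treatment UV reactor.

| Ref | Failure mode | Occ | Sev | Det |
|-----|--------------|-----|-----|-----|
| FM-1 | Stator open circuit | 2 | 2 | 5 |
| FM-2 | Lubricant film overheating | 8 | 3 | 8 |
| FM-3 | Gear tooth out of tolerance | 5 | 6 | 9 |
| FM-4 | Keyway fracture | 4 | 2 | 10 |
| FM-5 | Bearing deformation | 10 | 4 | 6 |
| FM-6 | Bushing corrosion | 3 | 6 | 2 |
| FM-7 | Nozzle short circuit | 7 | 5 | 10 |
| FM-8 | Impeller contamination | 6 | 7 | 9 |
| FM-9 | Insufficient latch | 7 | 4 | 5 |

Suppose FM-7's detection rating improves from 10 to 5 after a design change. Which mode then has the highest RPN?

FM-8

RPN = Severity × Occurrence × Detection:
  FM-1: 2 × 2 × 5 = 20
  FM-2: 3 × 8 × 8 = 192
  FM-3: 6 × 5 × 9 = 270
  FM-4: 2 × 4 × 10 = 80
  FM-5: 4 × 10 × 6 = 240
  FM-6: 6 × 3 × 2 = 36
  FM-7: 5 × 7 × 10 = 350
  FM-8: 7 × 6 × 9 = 378
  FM-9: 4 × 7 × 5 = 140
After action: FM-7 → 5 × 7 × 5 = 175.
Revised RPNs: FM-8=378, FM-3=270, FM-5=240, FM-2=192, FM-7=175, FM-9=140, FM-4=80, FM-6=36, FM-1=20.
Highest is now FM-8 (378).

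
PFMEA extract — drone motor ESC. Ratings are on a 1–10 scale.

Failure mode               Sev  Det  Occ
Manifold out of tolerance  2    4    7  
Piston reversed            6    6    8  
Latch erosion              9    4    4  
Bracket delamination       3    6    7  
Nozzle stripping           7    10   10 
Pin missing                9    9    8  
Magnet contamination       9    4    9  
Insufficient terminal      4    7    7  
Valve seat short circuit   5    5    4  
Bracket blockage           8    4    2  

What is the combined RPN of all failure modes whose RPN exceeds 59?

2590

RPN = Severity × Occurrence × Detection:
  Manifold out of tolerance: 2 × 7 × 4 = 56
  Piston reversed: 6 × 8 × 6 = 288
  Latch erosion: 9 × 4 × 4 = 144
  Bracket delamination: 3 × 7 × 6 = 126
  Nozzle stripping: 7 × 10 × 10 = 700
  Pin missing: 9 × 8 × 9 = 648
  Magnet contamination: 9 × 9 × 4 = 324
  Insufficient terminal: 4 × 7 × 7 = 196
  Valve seat short circuit: 5 × 4 × 5 = 100
  Bracket blockage: 8 × 2 × 4 = 64
RPN > 59: Piston reversed (288), Latch erosion (144), Bracket delamination (126), Nozzle stripping (700), Pin missing (648), Magnet contamination (324), Insufficient terminal (196), Valve seat short circuit (100), Bracket blockage (64).
Sum: 288 + 144 + 126 + 700 + 648 + 324 + 196 + 100 + 64 = 2590.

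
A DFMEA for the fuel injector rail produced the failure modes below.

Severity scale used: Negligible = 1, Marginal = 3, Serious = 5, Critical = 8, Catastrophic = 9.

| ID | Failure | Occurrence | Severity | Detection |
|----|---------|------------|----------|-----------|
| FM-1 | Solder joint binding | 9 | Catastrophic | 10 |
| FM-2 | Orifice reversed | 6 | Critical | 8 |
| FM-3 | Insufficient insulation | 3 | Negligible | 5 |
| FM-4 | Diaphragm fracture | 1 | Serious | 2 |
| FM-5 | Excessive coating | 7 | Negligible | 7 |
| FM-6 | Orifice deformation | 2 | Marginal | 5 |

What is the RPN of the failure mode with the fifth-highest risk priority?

15

RPN = Severity × Occurrence × Detection:
  FM-1: 9 × 9 × 10 = 810
  FM-2: 8 × 6 × 8 = 384
  FM-3: 1 × 3 × 5 = 15
  FM-4: 5 × 1 × 2 = 10
  FM-5: 1 × 7 × 7 = 49
  FM-6: 3 × 2 × 5 = 30
Sorted descending: 810, 384, 49, 30, 15, 10.
The fifth-highest RPN is 15 (FM-3).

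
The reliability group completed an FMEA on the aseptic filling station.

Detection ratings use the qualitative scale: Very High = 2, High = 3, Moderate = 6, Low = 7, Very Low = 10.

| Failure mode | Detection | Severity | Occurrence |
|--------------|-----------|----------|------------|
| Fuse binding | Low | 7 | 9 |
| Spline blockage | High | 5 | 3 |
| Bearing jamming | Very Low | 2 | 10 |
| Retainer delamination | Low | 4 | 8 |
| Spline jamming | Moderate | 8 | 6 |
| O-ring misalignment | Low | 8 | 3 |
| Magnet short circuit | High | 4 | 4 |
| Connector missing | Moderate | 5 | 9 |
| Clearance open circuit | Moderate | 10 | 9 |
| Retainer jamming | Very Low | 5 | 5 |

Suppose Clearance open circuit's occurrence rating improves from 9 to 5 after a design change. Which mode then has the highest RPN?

Fuse binding

RPN = Severity × Occurrence × Detection:
  Fuse binding: 7 × 9 × 7 = 441
  Spline blockage: 5 × 3 × 3 = 45
  Bearing jamming: 2 × 10 × 10 = 200
  Retainer delamination: 4 × 8 × 7 = 224
  Spline jamming: 8 × 6 × 6 = 288
  O-ring misalignment: 8 × 3 × 7 = 168
  Magnet short circuit: 4 × 4 × 3 = 48
  Connector missing: 5 × 9 × 6 = 270
  Clearance open circuit: 10 × 9 × 6 = 540
  Retainer jamming: 5 × 5 × 10 = 250
After action: Clearance open circuit → 10 × 5 × 6 = 300.
Revised RPNs: Fuse binding=441, Clearance open circuit=300, Spline jamming=288, Connector missing=270, Retainer jamming=250, Retainer delamination=224, Bearing jamming=200, O-ring misalignment=168, Magnet short circuit=48, Spline blockage=45.
Highest is now Fuse binding (441).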